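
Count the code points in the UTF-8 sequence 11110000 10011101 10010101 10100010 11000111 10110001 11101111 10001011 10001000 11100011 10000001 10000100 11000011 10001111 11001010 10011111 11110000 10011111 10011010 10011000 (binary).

Byte at offset 0: 0xF0 = 11110000 → 4-byte char (#1). Advance 4.
Byte at offset 4: 0xC7 = 11000111 → 2-byte char (#2). Advance 2.
Byte at offset 6: 0xEF = 11101111 → 3-byte char (#3). Advance 3.
Byte at offset 9: 0xE3 = 11100011 → 3-byte char (#4). Advance 3.
Byte at offset 12: 0xC3 = 11000011 → 2-byte char (#5). Advance 2.
Byte at offset 14: 0xCA = 11001010 → 2-byte char (#6). Advance 2.
Byte at offset 16: 0xF0 = 11110000 → 4-byte char (#7). Advance 4.
Reached end at offset 20 after 7 code points.

7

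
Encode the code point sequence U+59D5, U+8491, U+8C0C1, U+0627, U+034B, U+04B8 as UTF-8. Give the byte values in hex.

U+59D5: 3-byte form → E5 A7 95.
U+8491: 3-byte form → E8 92 91.
U+8C0C1: 4-byte form → F2 8C 83 81.
U+0627: 2-byte form → D8 A7.
U+034B: 2-byte form → CD 8B.
U+04B8: 2-byte form → D2 B8.
Concatenated (16 bytes): E5 A7 95 E8 92 91 F2 8C 83 81 D8 A7 CD 8B D2 B8.

E5 A7 95 E8 92 91 F2 8C 83 81 D8 A7 CD 8B D2 B8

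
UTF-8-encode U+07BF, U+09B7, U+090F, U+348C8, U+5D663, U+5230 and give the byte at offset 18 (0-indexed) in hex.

U+07BF → 2-byte form DE BF at offsets 0–1.
U+09B7 → 3-byte form E0 A6 B7 at offsets 2–4.
U+090F → 3-byte form E0 A4 8F at offsets 5–7.
U+348C8 → 4-byte form F0 B4 A3 88 at offsets 8–11.
U+5D663 → 4-byte form F1 9D 99 A3 at offsets 12–15.
U+5230 → 3-byte form E5 88 B0 at offsets 16–18.
Offset 18 falls in char 6's range; it's byte 3 of E5 88 B0 = 0xB0.

0xB0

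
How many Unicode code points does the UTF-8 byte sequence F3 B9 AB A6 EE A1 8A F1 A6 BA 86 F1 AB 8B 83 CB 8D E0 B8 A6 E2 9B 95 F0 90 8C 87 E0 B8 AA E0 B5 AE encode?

Byte at offset 0: 0xF3 = 11110011 → 4-byte char (#1). Advance 4.
Byte at offset 4: 0xEE = 11101110 → 3-byte char (#2). Advance 3.
Byte at offset 7: 0xF1 = 11110001 → 4-byte char (#3). Advance 4.
Byte at offset 11: 0xF1 = 11110001 → 4-byte char (#4). Advance 4.
Byte at offset 15: 0xCB = 11001011 → 2-byte char (#5). Advance 2.
Byte at offset 17: 0xE0 = 11100000 → 3-byte char (#6). Advance 3.
Byte at offset 20: 0xE2 = 11100010 → 3-byte char (#7). Advance 3.
Byte at offset 23: 0xF0 = 11110000 → 4-byte char (#8). Advance 4.
Byte at offset 27: 0xE0 = 11100000 → 3-byte char (#9). Advance 3.
Byte at offset 30: 0xE0 = 11100000 → 3-byte char (#10). Advance 3.
Reached end at offset 33 after 10 code points.

10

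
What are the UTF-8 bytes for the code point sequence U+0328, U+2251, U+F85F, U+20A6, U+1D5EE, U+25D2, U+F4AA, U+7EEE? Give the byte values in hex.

U+0328: 2-byte form → CC A8.
U+2251: 3-byte form → E2 89 91.
U+F85F: 3-byte form → EF A1 9F.
U+20A6: 3-byte form → E2 82 A6.
U+1D5EE: 4-byte form → F0 9D 97 AE.
U+25D2: 3-byte form → E2 97 92.
U+F4AA: 3-byte form → EF 92 AA.
U+7EEE: 3-byte form → E7 BB AE.
Concatenated (24 bytes): CC A8 E2 89 91 EF A1 9F E2 82 A6 F0 9D 97 AE E2 97 92 EF 92 AA E7 BB AE.

CC A8 E2 89 91 EF A1 9F E2 82 A6 F0 9D 97 AE E2 97 92 EF 92 AA E7 BB AE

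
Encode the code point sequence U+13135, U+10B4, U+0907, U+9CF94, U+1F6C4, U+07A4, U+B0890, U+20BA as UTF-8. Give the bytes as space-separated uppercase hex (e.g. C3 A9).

U+13135: 4-byte form → F0 93 84 B5.
U+10B4: 3-byte form → E1 82 B4.
U+0907: 3-byte form → E0 A4 87.
U+9CF94: 4-byte form → F2 9C BE 94.
U+1F6C4: 4-byte form → F0 9F 9B 84.
U+07A4: 2-byte form → DE A4.
U+B0890: 4-byte form → F2 B0 A2 90.
U+20BA: 3-byte form → E2 82 BA.
Concatenated (27 bytes): F0 93 84 B5 E1 82 B4 E0 A4 87 F2 9C BE 94 F0 9F 9B 84 DE A4 F2 B0 A2 90 E2 82 BA.

F0 93 84 B5 E1 82 B4 E0 A4 87 F2 9C BE 94 F0 9F 9B 84 DE A4 F2 B0 A2 90 E2 82 BA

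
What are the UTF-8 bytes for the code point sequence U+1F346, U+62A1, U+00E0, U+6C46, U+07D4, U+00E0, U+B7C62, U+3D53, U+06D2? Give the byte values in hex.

F0 9F 8D 86 E6 8A A1 C3 A0 E6 B1 86 DF 94 C3 A0 F2 B7 B1 A2 E3 B5 93 DB 92

U+1F346: 4-byte form → F0 9F 8D 86.
U+62A1: 3-byte form → E6 8A A1.
U+00E0: 2-byte form → C3 A0.
U+6C46: 3-byte form → E6 B1 86.
U+07D4: 2-byte form → DF 94.
U+00E0: 2-byte form → C3 A0.
U+B7C62: 4-byte form → F2 B7 B1 A2.
U+3D53: 3-byte form → E3 B5 93.
U+06D2: 2-byte form → DB 92.
Concatenated (25 bytes): F0 9F 8D 86 E6 8A A1 C3 A0 E6 B1 86 DF 94 C3 A0 F2 B7 B1 A2 E3 B5 93 DB 92.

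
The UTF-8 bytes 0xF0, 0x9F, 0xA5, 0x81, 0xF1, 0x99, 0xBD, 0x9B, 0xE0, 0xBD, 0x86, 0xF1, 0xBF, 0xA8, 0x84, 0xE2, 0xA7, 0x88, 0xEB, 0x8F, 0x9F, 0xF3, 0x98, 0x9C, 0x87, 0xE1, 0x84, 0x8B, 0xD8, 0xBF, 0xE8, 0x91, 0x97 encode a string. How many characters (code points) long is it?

10

Byte at offset 0: 0xF0 = 11110000 → 4-byte char (#1). Advance 4.
Byte at offset 4: 0xF1 = 11110001 → 4-byte char (#2). Advance 4.
Byte at offset 8: 0xE0 = 11100000 → 3-byte char (#3). Advance 3.
Byte at offset 11: 0xF1 = 11110001 → 4-byte char (#4). Advance 4.
Byte at offset 15: 0xE2 = 11100010 → 3-byte char (#5). Advance 3.
Byte at offset 18: 0xEB = 11101011 → 3-byte char (#6). Advance 3.
Byte at offset 21: 0xF3 = 11110011 → 4-byte char (#7). Advance 4.
Byte at offset 25: 0xE1 = 11100001 → 3-byte char (#8). Advance 3.
Byte at offset 28: 0xD8 = 11011000 → 2-byte char (#9). Advance 2.
Byte at offset 30: 0xE8 = 11101000 → 3-byte char (#10). Advance 3.
Reached end at offset 33 after 10 code points.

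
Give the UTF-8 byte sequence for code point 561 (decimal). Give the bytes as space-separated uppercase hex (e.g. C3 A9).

C8 B1

U+0231 = 0x231 = 561 decimal. In range U+0080–U+07FF → 2-byte form: 110xxxxx 10xxxxxx.
Binary (11 bits): 01000110001.
Split 5+6: 01000 | 110001.
Byte 1: 11001000 = 0xC8.
Byte 2: 10110001 = 0xB1.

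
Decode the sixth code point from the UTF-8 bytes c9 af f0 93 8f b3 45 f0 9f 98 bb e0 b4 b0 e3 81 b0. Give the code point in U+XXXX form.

Offset 0: leading byte 0xC9 = 11001001 → 2-byte char #1 = C9 AF.
Offset 2: leading byte 0xF0 = 11110000 → 4-byte char #2 = F0 93 8F B3.
Offset 6: leading byte 0x45 = 01000101 → 1-byte char #3 = 45.
Offset 7: leading byte 0xF0 = 11110000 → 4-byte char #4 = F0 9F 98 BB.
Offset 11: leading byte 0xE0 = 11100000 → 3-byte char #5 = E0 B4 B0.
Offset 14: leading byte 0xE3 = 11100011 → 3-byte char #6 = E3 81 B0.
Leading byte 0xE3 = 11100011 matches 1110xxxx → 3-byte sequence.
Byte 1: 0xE3 = 11100011, payload 0011 (4 bits).
Byte 2: 0x81 = 10000001 (10xxxxxx ✓), payload 000001.
Byte 3: 0xB0 = 10110000 (10xxxxxx ✓), payload 110000.
Concatenate: 0011000001110000 = 0x3070 (16 bits → U+3070).

U+3070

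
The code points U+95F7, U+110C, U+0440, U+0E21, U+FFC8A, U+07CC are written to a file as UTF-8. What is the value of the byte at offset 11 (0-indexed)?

0xF3

U+95F7 → 3-byte form E9 97 B7 at offsets 0–2.
U+110C → 3-byte form E1 84 8C at offsets 3–5.
U+0440 → 2-byte form D1 80 at offsets 6–7.
U+0E21 → 3-byte form E0 B8 A1 at offsets 8–10.
U+FFC8A → 4-byte form F3 BF B2 8A at offsets 11–14.
Offset 11 falls in char 5's range; it's byte 1 of F3 BF B2 8A = 0xF3.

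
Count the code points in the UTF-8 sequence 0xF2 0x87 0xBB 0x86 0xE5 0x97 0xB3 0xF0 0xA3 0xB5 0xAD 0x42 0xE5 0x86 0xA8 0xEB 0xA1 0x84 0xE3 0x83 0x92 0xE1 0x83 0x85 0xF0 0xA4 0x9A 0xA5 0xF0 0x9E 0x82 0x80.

10

Byte at offset 0: 0xF2 = 11110010 → 4-byte char (#1). Advance 4.
Byte at offset 4: 0xE5 = 11100101 → 3-byte char (#2). Advance 3.
Byte at offset 7: 0xF0 = 11110000 → 4-byte char (#3). Advance 4.
Byte at offset 11: 0x42 = 01000010 → 1-byte char (#4). Advance 1.
Byte at offset 12: 0xE5 = 11100101 → 3-byte char (#5). Advance 3.
Byte at offset 15: 0xEB = 11101011 → 3-byte char (#6). Advance 3.
Byte at offset 18: 0xE3 = 11100011 → 3-byte char (#7). Advance 3.
Byte at offset 21: 0xE1 = 11100001 → 3-byte char (#8). Advance 3.
Byte at offset 24: 0xF0 = 11110000 → 4-byte char (#9). Advance 4.
Byte at offset 28: 0xF0 = 11110000 → 4-byte char (#10). Advance 4.
Reached end at offset 32 after 10 code points.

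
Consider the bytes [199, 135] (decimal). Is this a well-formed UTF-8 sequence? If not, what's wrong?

Leading byte 0xC7 = 11000111 → 2-byte form.
Continuation bytes 0x87=10000111 all match 10xxxxxx.
Decoded value 0x1C7 is ≥ 0x80 (shortest form) and not a surrogate.

valid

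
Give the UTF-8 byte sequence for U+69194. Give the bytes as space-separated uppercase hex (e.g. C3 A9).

U+69194 = 0x69194 = 430484 decimal. In range U+10000–U+10FFFF → 4-byte form: 11110xxx 10xxxxxx 10xxxxxx 10xxxxxx.
Binary (21 bits): 001101001000110010100.
Split 3+6+6+6: 001 | 101001 | 000110 | 010100.
Byte 1: 11110001 = 0xF1.
Byte 2: 10101001 = 0xA9.
Byte 3: 10000110 = 0x86.
Byte 4: 10010100 = 0x94.

F1 A9 86 94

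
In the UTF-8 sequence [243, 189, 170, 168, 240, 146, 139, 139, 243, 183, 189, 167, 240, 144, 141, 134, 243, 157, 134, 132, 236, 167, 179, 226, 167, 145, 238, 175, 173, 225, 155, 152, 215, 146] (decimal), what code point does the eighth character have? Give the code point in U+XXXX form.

U+EBED

Offset 0: leading byte 0xF3 = 11110011 → 4-byte char #1 = F3 BD AA A8.
Offset 4: leading byte 0xF0 = 11110000 → 4-byte char #2 = F0 92 8B 8B.
Offset 8: leading byte 0xF3 = 11110011 → 4-byte char #3 = F3 B7 BD A7.
Offset 12: leading byte 0xF0 = 11110000 → 4-byte char #4 = F0 90 8D 86.
Offset 16: leading byte 0xF3 = 11110011 → 4-byte char #5 = F3 9D 86 84.
Offset 20: leading byte 0xEC = 11101100 → 3-byte char #6 = EC A7 B3.
Offset 23: leading byte 0xE2 = 11100010 → 3-byte char #7 = E2 A7 91.
Offset 26: leading byte 0xEE = 11101110 → 3-byte char #8 = EE AF AD.
Leading byte 0xEE = 11101110 matches 1110xxxx → 3-byte sequence.
Byte 1: 0xEE = 11101110, payload 1110 (4 bits).
Byte 2: 0xAF = 10101111 (10xxxxxx ✓), payload 101111.
Byte 3: 0xAD = 10101101 (10xxxxxx ✓), payload 101101.
Concatenate: 1110101111101101 = 0xEBED (16 bits → U+EBED).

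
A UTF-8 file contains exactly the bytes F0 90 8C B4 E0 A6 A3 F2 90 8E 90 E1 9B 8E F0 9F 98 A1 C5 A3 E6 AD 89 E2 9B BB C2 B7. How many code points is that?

9

Byte at offset 0: 0xF0 = 11110000 → 4-byte char (#1). Advance 4.
Byte at offset 4: 0xE0 = 11100000 → 3-byte char (#2). Advance 3.
Byte at offset 7: 0xF2 = 11110010 → 4-byte char (#3). Advance 4.
Byte at offset 11: 0xE1 = 11100001 → 3-byte char (#4). Advance 3.
Byte at offset 14: 0xF0 = 11110000 → 4-byte char (#5). Advance 4.
Byte at offset 18: 0xC5 = 11000101 → 2-byte char (#6). Advance 2.
Byte at offset 20: 0xE6 = 11100110 → 3-byte char (#7). Advance 3.
Byte at offset 23: 0xE2 = 11100010 → 3-byte char (#8). Advance 3.
Byte at offset 26: 0xC2 = 11000010 → 2-byte char (#9). Advance 2.
Reached end at offset 28 after 9 code points.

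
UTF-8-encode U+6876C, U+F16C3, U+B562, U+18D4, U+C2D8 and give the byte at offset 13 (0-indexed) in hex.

U+6876C → 4-byte form F1 A8 9D AC at offsets 0–3.
U+F16C3 → 4-byte form F3 B1 9B 83 at offsets 4–7.
U+B562 → 3-byte form EB 95 A2 at offsets 8–10.
U+18D4 → 3-byte form E1 A3 94 at offsets 11–13.
Offset 13 falls in char 4's range; it's byte 3 of E1 A3 94 = 0x94.

0x94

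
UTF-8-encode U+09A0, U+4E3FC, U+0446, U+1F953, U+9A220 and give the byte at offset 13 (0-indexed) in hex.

U+09A0 → 3-byte form E0 A6 A0 at offsets 0–2.
U+4E3FC → 4-byte form F1 8E 8F BC at offsets 3–6.
U+0446 → 2-byte form D1 86 at offsets 7–8.
U+1F953 → 4-byte form F0 9F A5 93 at offsets 9–12.
U+9A220 → 4-byte form F2 9A 88 A0 at offsets 13–16.
Offset 13 falls in char 5's range; it's byte 1 of F2 9A 88 A0 = 0xF2.

0xF2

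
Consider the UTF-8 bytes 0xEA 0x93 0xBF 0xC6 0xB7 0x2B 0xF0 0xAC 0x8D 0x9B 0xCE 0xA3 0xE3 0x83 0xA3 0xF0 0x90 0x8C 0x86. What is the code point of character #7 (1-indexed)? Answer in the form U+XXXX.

U+10306

Offset 0: leading byte 0xEA = 11101010 → 3-byte char #1 = EA 93 BF.
Offset 3: leading byte 0xC6 = 11000110 → 2-byte char #2 = C6 B7.
Offset 5: leading byte 0x2B = 00101011 → 1-byte char #3 = 2B.
Offset 6: leading byte 0xF0 = 11110000 → 4-byte char #4 = F0 AC 8D 9B.
Offset 10: leading byte 0xCE = 11001110 → 2-byte char #5 = CE A3.
Offset 12: leading byte 0xE3 = 11100011 → 3-byte char #6 = E3 83 A3.
Offset 15: leading byte 0xF0 = 11110000 → 4-byte char #7 = F0 90 8C 86.
Leading byte 0xF0 = 11110000 matches 11110xxx → 4-byte sequence.
Byte 1: 0xF0 = 11110000, payload 000 (3 bits).
Byte 2: 0x90 = 10010000 (10xxxxxx ✓), payload 010000.
Byte 3: 0x8C = 10001100 (10xxxxxx ✓), payload 001100.
Byte 4: 0x86 = 10000110 (10xxxxxx ✓), payload 000110.
Concatenate: 000010000001100000110 = 0x10306 (21 bits → U+10306).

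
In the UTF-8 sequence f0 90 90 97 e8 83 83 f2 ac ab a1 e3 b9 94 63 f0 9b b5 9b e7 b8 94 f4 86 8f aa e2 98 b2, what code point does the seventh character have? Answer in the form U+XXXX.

Offset 0: leading byte 0xF0 = 11110000 → 4-byte char #1 = F0 90 90 97.
Offset 4: leading byte 0xE8 = 11101000 → 3-byte char #2 = E8 83 83.
Offset 7: leading byte 0xF2 = 11110010 → 4-byte char #3 = F2 AC AB A1.
Offset 11: leading byte 0xE3 = 11100011 → 3-byte char #4 = E3 B9 94.
Offset 14: leading byte 0x63 = 01100011 → 1-byte char #5 = 63.
Offset 15: leading byte 0xF0 = 11110000 → 4-byte char #6 = F0 9B B5 9B.
Offset 19: leading byte 0xE7 = 11100111 → 3-byte char #7 = E7 B8 94.
Leading byte 0xE7 = 11100111 matches 1110xxxx → 3-byte sequence.
Byte 1: 0xE7 = 11100111, payload 0111 (4 bits).
Byte 2: 0xB8 = 10111000 (10xxxxxx ✓), payload 111000.
Byte 3: 0x94 = 10010100 (10xxxxxx ✓), payload 010100.
Concatenate: 0111111000010100 = 0x7E14 (16 bits → U+7E14).

U+7E14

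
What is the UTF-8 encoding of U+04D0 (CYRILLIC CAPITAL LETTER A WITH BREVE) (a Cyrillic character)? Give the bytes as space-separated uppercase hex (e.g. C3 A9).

D3 90

U+04D0 = 0x4D0 = 1232 decimal. In range U+0080–U+07FF → 2-byte form: 110xxxxx 10xxxxxx.
Binary (11 bits): 10011010000.
Split 5+6: 10011 | 010000.
Byte 1: 11010011 = 0xD3.
Byte 2: 10010000 = 0x90.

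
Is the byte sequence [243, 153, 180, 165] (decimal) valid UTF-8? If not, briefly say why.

valid

Leading byte 0xF3 = 11110011 → 4-byte form.
Continuation bytes 0x99=10011001, 0xB4=10110100, 0xA5=10100101 all match 10xxxxxx.
Decoded value 0xD9D25 is ≥ 0x10000 (shortest form) and not a surrogate.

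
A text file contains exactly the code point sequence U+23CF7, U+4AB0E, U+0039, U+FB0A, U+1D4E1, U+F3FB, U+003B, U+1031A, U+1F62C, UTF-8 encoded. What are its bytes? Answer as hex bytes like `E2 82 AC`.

U+23CF7: 4-byte form → F0 A3 B3 B7.
U+4AB0E: 4-byte form → F1 8A AC 8E.
U+0039: 1-byte form → 39.
U+FB0A: 3-byte form → EF AC 8A.
U+1D4E1: 4-byte form → F0 9D 93 A1.
U+F3FB: 3-byte form → EF 8F BB.
U+003B: 1-byte form → 3B.
U+1031A: 4-byte form → F0 90 8C 9A.
U+1F62C: 4-byte form → F0 9F 98 AC.
Concatenated (28 bytes): F0 A3 B3 B7 F1 8A AC 8E 39 EF AC 8A F0 9D 93 A1 EF 8F BB 3B F0 90 8C 9A F0 9F 98 AC.

F0 A3 B3 B7 F1 8A AC 8E 39 EF AC 8A F0 9D 93 A1 EF 8F BB 3B F0 90 8C 9A F0 9F 98 AC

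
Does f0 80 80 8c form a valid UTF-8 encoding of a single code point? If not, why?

Leading byte 0xF0 = 11110000 → 4-byte form.
Continuation bytes all match 10xxxxxx. Payload decodes to 0xC.
But 0xC < 0x10000, the minimum for a 4-byte sequence — this is an overlong encoding.

invalid (overlong encoding)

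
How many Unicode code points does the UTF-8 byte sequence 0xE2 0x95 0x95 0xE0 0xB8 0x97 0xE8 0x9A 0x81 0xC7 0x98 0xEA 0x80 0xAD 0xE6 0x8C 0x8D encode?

Byte at offset 0: 0xE2 = 11100010 → 3-byte char (#1). Advance 3.
Byte at offset 3: 0xE0 = 11100000 → 3-byte char (#2). Advance 3.
Byte at offset 6: 0xE8 = 11101000 → 3-byte char (#3). Advance 3.
Byte at offset 9: 0xC7 = 11000111 → 2-byte char (#4). Advance 2.
Byte at offset 11: 0xEA = 11101010 → 3-byte char (#5). Advance 3.
Byte at offset 14: 0xE6 = 11100110 → 3-byte char (#6). Advance 3.
Reached end at offset 17 after 6 code points.

6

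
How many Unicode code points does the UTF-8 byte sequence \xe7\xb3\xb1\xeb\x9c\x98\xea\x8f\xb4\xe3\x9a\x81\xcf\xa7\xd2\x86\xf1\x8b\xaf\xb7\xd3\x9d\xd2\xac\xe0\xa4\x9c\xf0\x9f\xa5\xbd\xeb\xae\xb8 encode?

Byte at offset 0: 0xE7 = 11100111 → 3-byte char (#1). Advance 3.
Byte at offset 3: 0xEB = 11101011 → 3-byte char (#2). Advance 3.
Byte at offset 6: 0xEA = 11101010 → 3-byte char (#3). Advance 3.
Byte at offset 9: 0xE3 = 11100011 → 3-byte char (#4). Advance 3.
Byte at offset 12: 0xCF = 11001111 → 2-byte char (#5). Advance 2.
Byte at offset 14: 0xD2 = 11010010 → 2-byte char (#6). Advance 2.
Byte at offset 16: 0xF1 = 11110001 → 4-byte char (#7). Advance 4.
Byte at offset 20: 0xD3 = 11010011 → 2-byte char (#8). Advance 2.
Byte at offset 22: 0xD2 = 11010010 → 2-byte char (#9). Advance 2.
Byte at offset 24: 0xE0 = 11100000 → 3-byte char (#10). Advance 3.
Byte at offset 27: 0xF0 = 11110000 → 4-byte char (#11). Advance 4.
Byte at offset 31: 0xEB = 11101011 → 3-byte char (#12). Advance 3.
Reached end at offset 34 after 12 code points.

12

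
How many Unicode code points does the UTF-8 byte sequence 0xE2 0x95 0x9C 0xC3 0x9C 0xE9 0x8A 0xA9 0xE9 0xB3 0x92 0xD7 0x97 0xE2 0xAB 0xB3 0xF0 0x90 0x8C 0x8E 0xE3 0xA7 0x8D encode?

8

Byte at offset 0: 0xE2 = 11100010 → 3-byte char (#1). Advance 3.
Byte at offset 3: 0xC3 = 11000011 → 2-byte char (#2). Advance 2.
Byte at offset 5: 0xE9 = 11101001 → 3-byte char (#3). Advance 3.
Byte at offset 8: 0xE9 = 11101001 → 3-byte char (#4). Advance 3.
Byte at offset 11: 0xD7 = 11010111 → 2-byte char (#5). Advance 2.
Byte at offset 13: 0xE2 = 11100010 → 3-byte char (#6). Advance 3.
Byte at offset 16: 0xF0 = 11110000 → 4-byte char (#7). Advance 4.
Byte at offset 20: 0xE3 = 11100011 → 3-byte char (#8). Advance 3.
Reached end at offset 23 after 8 code points.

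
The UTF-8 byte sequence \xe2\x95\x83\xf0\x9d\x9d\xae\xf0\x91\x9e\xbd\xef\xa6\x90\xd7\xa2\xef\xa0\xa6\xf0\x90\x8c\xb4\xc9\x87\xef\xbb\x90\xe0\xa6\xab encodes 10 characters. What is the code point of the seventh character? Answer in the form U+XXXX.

Offset 0: leading byte 0xE2 = 11100010 → 3-byte char #1 = E2 95 83.
Offset 3: leading byte 0xF0 = 11110000 → 4-byte char #2 = F0 9D 9D AE.
Offset 7: leading byte 0xF0 = 11110000 → 4-byte char #3 = F0 91 9E BD.
Offset 11: leading byte 0xEF = 11101111 → 3-byte char #4 = EF A6 90.
Offset 14: leading byte 0xD7 = 11010111 → 2-byte char #5 = D7 A2.
Offset 16: leading byte 0xEF = 11101111 → 3-byte char #6 = EF A0 A6.
Offset 19: leading byte 0xF0 = 11110000 → 4-byte char #7 = F0 90 8C B4.
Leading byte 0xF0 = 11110000 matches 11110xxx → 4-byte sequence.
Byte 1: 0xF0 = 11110000, payload 000 (3 bits).
Byte 2: 0x90 = 10010000 (10xxxxxx ✓), payload 010000.
Byte 3: 0x8C = 10001100 (10xxxxxx ✓), payload 001100.
Byte 4: 0xB4 = 10110100 (10xxxxxx ✓), payload 110100.
Concatenate: 000010000001100110100 = 0x10334 (21 bits → U+10334).

U+10334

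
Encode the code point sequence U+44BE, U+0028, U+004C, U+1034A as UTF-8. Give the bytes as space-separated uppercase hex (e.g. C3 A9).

E4 92 BE 28 4C F0 90 8D 8A

U+44BE: 3-byte form → E4 92 BE.
U+0028: 1-byte form → 28.
U+004C: 1-byte form → 4C.
U+1034A: 4-byte form → F0 90 8D 8A.
Concatenated (9 bytes): E4 92 BE 28 4C F0 90 8D 8A.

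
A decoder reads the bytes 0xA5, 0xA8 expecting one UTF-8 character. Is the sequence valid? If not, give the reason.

invalid (continuation byte with no leading byte)

Byte 0xA5 = 10100101 has the form 10xxxxxx — a continuation byte — but there is no preceding leading byte.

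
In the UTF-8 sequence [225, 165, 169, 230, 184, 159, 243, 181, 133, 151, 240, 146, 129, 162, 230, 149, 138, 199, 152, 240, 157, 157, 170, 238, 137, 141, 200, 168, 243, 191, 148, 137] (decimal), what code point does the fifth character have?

U+654A

Offset 0: leading byte 0xE1 = 11100001 → 3-byte char #1 = E1 A5 A9.
Offset 3: leading byte 0xE6 = 11100110 → 3-byte char #2 = E6 B8 9F.
Offset 6: leading byte 0xF3 = 11110011 → 4-byte char #3 = F3 B5 85 97.
Offset 10: leading byte 0xF0 = 11110000 → 4-byte char #4 = F0 92 81 A2.
Offset 14: leading byte 0xE6 = 11100110 → 3-byte char #5 = E6 95 8A.
Leading byte 0xE6 = 11100110 matches 1110xxxx → 3-byte sequence.
Byte 1: 0xE6 = 11100110, payload 0110 (4 bits).
Byte 2: 0x95 = 10010101 (10xxxxxx ✓), payload 010101.
Byte 3: 0x8A = 10001010 (10xxxxxx ✓), payload 001010.
Concatenate: 0110010101001010 = 0x654A (16 bits → U+654A).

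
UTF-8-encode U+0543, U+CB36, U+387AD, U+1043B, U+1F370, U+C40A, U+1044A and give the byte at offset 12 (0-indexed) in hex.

U+0543 → 2-byte form D5 83 at offsets 0–1.
U+CB36 → 3-byte form EC AC B6 at offsets 2–4.
U+387AD → 4-byte form F0 B8 9E AD at offsets 5–8.
U+1043B → 4-byte form F0 90 90 BB at offsets 9–12.
Offset 12 falls in char 4's range; it's byte 4 of F0 90 90 BB = 0xBB.

0xBB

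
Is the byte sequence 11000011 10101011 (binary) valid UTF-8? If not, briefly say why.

valid

Leading byte 0xC3 = 11000011 → 2-byte form.
Continuation bytes 0xAB=10101011 all match 10xxxxxx.
Decoded value 0xEB is ≥ 0x80 (shortest form) and not a surrogate.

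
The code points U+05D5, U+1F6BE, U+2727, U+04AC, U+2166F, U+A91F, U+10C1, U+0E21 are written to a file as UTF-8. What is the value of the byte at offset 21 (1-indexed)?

1-indexed offset 21 is 0-indexed offset 20.
U+05D5 → 2-byte form D7 95 at offsets 0–1.
U+1F6BE → 4-byte form F0 9F 9A BE at offsets 2–5.
U+2727 → 3-byte form E2 9C A7 at offsets 6–8.
U+04AC → 2-byte form D2 AC at offsets 9–10.
U+2166F → 4-byte form F0 A1 99 AF at offsets 11–14.
U+A91F → 3-byte form EA A4 9F at offsets 15–17.
U+10C1 → 3-byte form E1 83 81 at offsets 18–20.
Offset 20 falls in char 7's range; it's byte 3 of E1 83 81 = 0x81.

0x81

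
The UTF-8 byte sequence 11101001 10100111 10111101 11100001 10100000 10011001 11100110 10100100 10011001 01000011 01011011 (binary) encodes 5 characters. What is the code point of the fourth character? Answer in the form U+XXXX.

U+0043

Offset 0: leading byte 0xE9 = 11101001 → 3-byte char #1 = E9 A7 BD.
Offset 3: leading byte 0xE1 = 11100001 → 3-byte char #2 = E1 A0 99.
Offset 6: leading byte 0xE6 = 11100110 → 3-byte char #3 = E6 A4 99.
Offset 9: leading byte 0x43 = 01000011 → 1-byte char #4 = 43.
Leading byte 0x43 = 01000011 matches 0xxxxxxx → 1-byte sequence.
Byte 1: 0x43 = 01000011, payload 1000011 (7 bits).
Concatenate: 1000011 = 0x43 (7 bits → U+0043).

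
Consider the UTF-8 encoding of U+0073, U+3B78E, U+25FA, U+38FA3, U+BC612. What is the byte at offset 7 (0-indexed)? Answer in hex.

0xBA

U+0073 → 1-byte form 73 at offsets 0–0.
U+3B78E → 4-byte form F0 BB 9E 8E at offsets 1–4.
U+25FA → 3-byte form E2 97 BA at offsets 5–7.
Offset 7 falls in char 3's range; it's byte 3 of E2 97 BA = 0xBA.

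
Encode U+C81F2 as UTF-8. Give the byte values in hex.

F3 88 87 B2

U+C81F2 = 0xC81F2 = 819698 decimal. In range U+10000–U+10FFFF → 4-byte form: 11110xxx 10xxxxxx 10xxxxxx 10xxxxxx.
Binary (21 bits): 011001000000111110010.
Split 3+6+6+6: 011 | 001000 | 000111 | 110010.
Byte 1: 11110011 = 0xF3.
Byte 2: 10001000 = 0x88.
Byte 3: 10000111 = 0x87.
Byte 4: 10110010 = 0xB2.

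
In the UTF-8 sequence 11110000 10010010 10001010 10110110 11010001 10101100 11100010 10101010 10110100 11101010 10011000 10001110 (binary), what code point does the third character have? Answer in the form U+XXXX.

U+2AB4

Offset 0: leading byte 0xF0 = 11110000 → 4-byte char #1 = F0 92 8A B6.
Offset 4: leading byte 0xD1 = 11010001 → 2-byte char #2 = D1 AC.
Offset 6: leading byte 0xE2 = 11100010 → 3-byte char #3 = E2 AA B4.
Leading byte 0xE2 = 11100010 matches 1110xxxx → 3-byte sequence.
Byte 1: 0xE2 = 11100010, payload 0010 (4 bits).
Byte 2: 0xAA = 10101010 (10xxxxxx ✓), payload 101010.
Byte 3: 0xB4 = 10110100 (10xxxxxx ✓), payload 110100.
Concatenate: 0010101010110100 = 0x2AB4 (16 bits → U+2AB4).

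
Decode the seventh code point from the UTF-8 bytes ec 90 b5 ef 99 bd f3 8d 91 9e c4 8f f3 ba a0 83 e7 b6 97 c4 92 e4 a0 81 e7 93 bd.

Offset 0: leading byte 0xEC = 11101100 → 3-byte char #1 = EC 90 B5.
Offset 3: leading byte 0xEF = 11101111 → 3-byte char #2 = EF 99 BD.
Offset 6: leading byte 0xF3 = 11110011 → 4-byte char #3 = F3 8D 91 9E.
Offset 10: leading byte 0xC4 = 11000100 → 2-byte char #4 = C4 8F.
Offset 12: leading byte 0xF3 = 11110011 → 4-byte char #5 = F3 BA A0 83.
Offset 16: leading byte 0xE7 = 11100111 → 3-byte char #6 = E7 B6 97.
Offset 19: leading byte 0xC4 = 11000100 → 2-byte char #7 = C4 92.
Leading byte 0xC4 = 11000100 matches 110xxxxx → 2-byte sequence.
Byte 1: 0xC4 = 11000100, payload 00100 (5 bits).
Byte 2: 0x92 = 10010010 (10xxxxxx ✓), payload 010010.
Concatenate: 00100010010 = 0x112 (11 bits → U+0112).

U+0112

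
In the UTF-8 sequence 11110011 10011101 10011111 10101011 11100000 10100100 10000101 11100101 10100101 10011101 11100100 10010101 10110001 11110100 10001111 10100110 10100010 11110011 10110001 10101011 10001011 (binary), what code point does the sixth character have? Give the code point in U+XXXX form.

U+F1ACB

Offset 0: leading byte 0xF3 = 11110011 → 4-byte char #1 = F3 9D 9F AB.
Offset 4: leading byte 0xE0 = 11100000 → 3-byte char #2 = E0 A4 85.
Offset 7: leading byte 0xE5 = 11100101 → 3-byte char #3 = E5 A5 9D.
Offset 10: leading byte 0xE4 = 11100100 → 3-byte char #4 = E4 95 B1.
Offset 13: leading byte 0xF4 = 11110100 → 4-byte char #5 = F4 8F A6 A2.
Offset 17: leading byte 0xF3 = 11110011 → 4-byte char #6 = F3 B1 AB 8B.
Leading byte 0xF3 = 11110011 matches 11110xxx → 4-byte sequence.
Byte 1: 0xF3 = 11110011, payload 011 (3 bits).
Byte 2: 0xB1 = 10110001 (10xxxxxx ✓), payload 110001.
Byte 3: 0xAB = 10101011 (10xxxxxx ✓), payload 101011.
Byte 4: 0x8B = 10001011 (10xxxxxx ✓), payload 001011.
Concatenate: 011110001101011001011 = 0xF1ACB (21 bits → U+F1ACB).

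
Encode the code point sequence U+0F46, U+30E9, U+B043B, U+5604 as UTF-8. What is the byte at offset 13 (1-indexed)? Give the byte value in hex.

0x84

1-indexed offset 13 is 0-indexed offset 12.
U+0F46 → 3-byte form E0 BD 86 at offsets 0–2.
U+30E9 → 3-byte form E3 83 A9 at offsets 3–5.
U+B043B → 4-byte form F2 B0 90 BB at offsets 6–9.
U+5604 → 3-byte form E5 98 84 at offsets 10–12.
Offset 12 falls in char 4's range; it's byte 3 of E5 98 84 = 0x84.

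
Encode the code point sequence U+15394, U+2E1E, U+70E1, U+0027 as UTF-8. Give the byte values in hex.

U+15394: 4-byte form → F0 95 8E 94.
U+2E1E: 3-byte form → E2 B8 9E.
U+70E1: 3-byte form → E7 83 A1.
U+0027: 1-byte form → 27.
Concatenated (11 bytes): F0 95 8E 94 E2 B8 9E E7 83 A1 27.

F0 95 8E 94 E2 B8 9E E7 83 A1 27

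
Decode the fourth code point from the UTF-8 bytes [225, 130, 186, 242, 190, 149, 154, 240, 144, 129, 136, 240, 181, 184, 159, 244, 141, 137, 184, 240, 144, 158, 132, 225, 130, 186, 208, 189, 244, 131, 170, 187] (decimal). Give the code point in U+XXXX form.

Offset 0: leading byte 0xE1 = 11100001 → 3-byte char #1 = E1 82 BA.
Offset 3: leading byte 0xF2 = 11110010 → 4-byte char #2 = F2 BE 95 9A.
Offset 7: leading byte 0xF0 = 11110000 → 4-byte char #3 = F0 90 81 88.
Offset 11: leading byte 0xF0 = 11110000 → 4-byte char #4 = F0 B5 B8 9F.
Leading byte 0xF0 = 11110000 matches 11110xxx → 4-byte sequence.
Byte 1: 0xF0 = 11110000, payload 000 (3 bits).
Byte 2: 0xB5 = 10110101 (10xxxxxx ✓), payload 110101.
Byte 3: 0xB8 = 10111000 (10xxxxxx ✓), payload 111000.
Byte 4: 0x9F = 10011111 (10xxxxxx ✓), payload 011111.
Concatenate: 000110101111000011111 = 0x35E1F (21 bits → U+35E1F).

U+35E1F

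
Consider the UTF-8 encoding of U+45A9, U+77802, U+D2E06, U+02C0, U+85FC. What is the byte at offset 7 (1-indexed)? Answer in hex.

1-indexed offset 7 is 0-indexed offset 6.
U+45A9 → 3-byte form E4 96 A9 at offsets 0–2.
U+77802 → 4-byte form F1 B7 A0 82 at offsets 3–6.
Offset 6 falls in char 2's range; it's byte 4 of F1 B7 A0 82 = 0x82.

0x82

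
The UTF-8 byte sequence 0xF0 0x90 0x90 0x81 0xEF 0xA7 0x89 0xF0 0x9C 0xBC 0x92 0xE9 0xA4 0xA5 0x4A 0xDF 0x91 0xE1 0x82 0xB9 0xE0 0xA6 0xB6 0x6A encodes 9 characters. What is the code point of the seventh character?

U+10B9

Offset 0: leading byte 0xF0 = 11110000 → 4-byte char #1 = F0 90 90 81.
Offset 4: leading byte 0xEF = 11101111 → 3-byte char #2 = EF A7 89.
Offset 7: leading byte 0xF0 = 11110000 → 4-byte char #3 = F0 9C BC 92.
Offset 11: leading byte 0xE9 = 11101001 → 3-byte char #4 = E9 A4 A5.
Offset 14: leading byte 0x4A = 01001010 → 1-byte char #5 = 4A.
Offset 15: leading byte 0xDF = 11011111 → 2-byte char #6 = DF 91.
Offset 17: leading byte 0xE1 = 11100001 → 3-byte char #7 = E1 82 B9.
Leading byte 0xE1 = 11100001 matches 1110xxxx → 3-byte sequence.
Byte 1: 0xE1 = 11100001, payload 0001 (4 bits).
Byte 2: 0x82 = 10000010 (10xxxxxx ✓), payload 000010.
Byte 3: 0xB9 = 10111001 (10xxxxxx ✓), payload 111001.
Concatenate: 0001000010111001 = 0x10B9 (16 bits → U+10B9).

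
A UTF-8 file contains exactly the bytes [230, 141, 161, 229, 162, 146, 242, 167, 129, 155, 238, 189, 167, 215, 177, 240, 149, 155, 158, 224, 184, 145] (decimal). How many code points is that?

Byte at offset 0: 0xE6 = 11100110 → 3-byte char (#1). Advance 3.
Byte at offset 3: 0xE5 = 11100101 → 3-byte char (#2). Advance 3.
Byte at offset 6: 0xF2 = 11110010 → 4-byte char (#3). Advance 4.
Byte at offset 10: 0xEE = 11101110 → 3-byte char (#4). Advance 3.
Byte at offset 13: 0xD7 = 11010111 → 2-byte char (#5). Advance 2.
Byte at offset 15: 0xF0 = 11110000 → 4-byte char (#6). Advance 4.
Byte at offset 19: 0xE0 = 11100000 → 3-byte char (#7). Advance 3.
Reached end at offset 22 after 7 code points.

7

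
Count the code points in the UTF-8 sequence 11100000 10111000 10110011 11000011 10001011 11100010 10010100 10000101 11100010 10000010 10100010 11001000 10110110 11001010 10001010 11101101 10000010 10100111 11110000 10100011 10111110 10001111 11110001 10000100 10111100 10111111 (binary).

9

Byte at offset 0: 0xE0 = 11100000 → 3-byte char (#1). Advance 3.
Byte at offset 3: 0xC3 = 11000011 → 2-byte char (#2). Advance 2.
Byte at offset 5: 0xE2 = 11100010 → 3-byte char (#3). Advance 3.
Byte at offset 8: 0xE2 = 11100010 → 3-byte char (#4). Advance 3.
Byte at offset 11: 0xC8 = 11001000 → 2-byte char (#5). Advance 2.
Byte at offset 13: 0xCA = 11001010 → 2-byte char (#6). Advance 2.
Byte at offset 15: 0xED = 11101101 → 3-byte char (#7). Advance 3.
Byte at offset 18: 0xF0 = 11110000 → 4-byte char (#8). Advance 4.
Byte at offset 22: 0xF1 = 11110001 → 4-byte char (#9). Advance 4.
Reached end at offset 26 after 9 code points.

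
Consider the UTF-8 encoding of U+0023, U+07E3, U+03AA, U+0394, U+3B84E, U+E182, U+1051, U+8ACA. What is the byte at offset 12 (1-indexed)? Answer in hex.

1-indexed offset 12 is 0-indexed offset 11.
U+0023 → 1-byte form 23 at offsets 0–0.
U+07E3 → 2-byte form DF A3 at offsets 1–2.
U+03AA → 2-byte form CE AA at offsets 3–4.
U+0394 → 2-byte form CE 94 at offsets 5–6.
U+3B84E → 4-byte form F0 BB A1 8E at offsets 7–10.
U+E182 → 3-byte form EE 86 82 at offsets 11–13.
Offset 11 falls in char 6's range; it's byte 1 of EE 86 82 = 0xEE.

0xEE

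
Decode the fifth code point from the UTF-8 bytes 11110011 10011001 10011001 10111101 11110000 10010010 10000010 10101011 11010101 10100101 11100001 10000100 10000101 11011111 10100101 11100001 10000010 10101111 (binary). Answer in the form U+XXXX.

Offset 0: leading byte 0xF3 = 11110011 → 4-byte char #1 = F3 99 99 BD.
Offset 4: leading byte 0xF0 = 11110000 → 4-byte char #2 = F0 92 82 AB.
Offset 8: leading byte 0xD5 = 11010101 → 2-byte char #3 = D5 A5.
Offset 10: leading byte 0xE1 = 11100001 → 3-byte char #4 = E1 84 85.
Offset 13: leading byte 0xDF = 11011111 → 2-byte char #5 = DF A5.
Leading byte 0xDF = 11011111 matches 110xxxxx → 2-byte sequence.
Byte 1: 0xDF = 11011111, payload 11111 (5 bits).
Byte 2: 0xA5 = 10100101 (10xxxxxx ✓), payload 100101.
Concatenate: 11111100101 = 0x7E5 (11 bits → U+07E5).

U+07E5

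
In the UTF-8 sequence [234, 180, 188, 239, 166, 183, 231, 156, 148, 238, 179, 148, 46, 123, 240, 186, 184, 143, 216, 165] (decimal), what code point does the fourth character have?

U+ECD4

Offset 0: leading byte 0xEA = 11101010 → 3-byte char #1 = EA B4 BC.
Offset 3: leading byte 0xEF = 11101111 → 3-byte char #2 = EF A6 B7.
Offset 6: leading byte 0xE7 = 11100111 → 3-byte char #3 = E7 9C 94.
Offset 9: leading byte 0xEE = 11101110 → 3-byte char #4 = EE B3 94.
Leading byte 0xEE = 11101110 matches 1110xxxx → 3-byte sequence.
Byte 1: 0xEE = 11101110, payload 1110 (4 bits).
Byte 2: 0xB3 = 10110011 (10xxxxxx ✓), payload 110011.
Byte 3: 0x94 = 10010100 (10xxxxxx ✓), payload 010100.
Concatenate: 1110110011010100 = 0xECD4 (16 bits → U+ECD4).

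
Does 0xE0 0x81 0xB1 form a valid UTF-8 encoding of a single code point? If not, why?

invalid (overlong encoding)

Leading byte 0xE0 = 11100000 → 3-byte form.
Continuation bytes all match 10xxxxxx. Payload decodes to 0x71.
But 0x71 < 0x800, the minimum for a 3-byte sequence — this is an overlong encoding.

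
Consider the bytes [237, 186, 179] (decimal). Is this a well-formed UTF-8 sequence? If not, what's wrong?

invalid (encodes a surrogate (U+D800–U+DFFF))

Structurally a 3-byte sequence; payload = 0xDEB3.
But 0xDEB3 is in U+D800–U+DFFF, the surrogate range. Surrogates are not Unicode scalar values and are forbidden in UTF-8.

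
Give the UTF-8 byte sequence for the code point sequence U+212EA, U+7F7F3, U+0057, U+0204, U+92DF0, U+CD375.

F0 A1 8B AA F1 BF 9F B3 57 C8 84 F2 92 B7 B0 F3 8D 8D B5

U+212EA: 4-byte form → F0 A1 8B AA.
U+7F7F3: 4-byte form → F1 BF 9F B3.
U+0057: 1-byte form → 57.
U+0204: 2-byte form → C8 84.
U+92DF0: 4-byte form → F2 92 B7 B0.
U+CD375: 4-byte form → F3 8D 8D B5.
Concatenated (19 bytes): F0 A1 8B AA F1 BF 9F B3 57 C8 84 F2 92 B7 B0 F3 8D 8D B5.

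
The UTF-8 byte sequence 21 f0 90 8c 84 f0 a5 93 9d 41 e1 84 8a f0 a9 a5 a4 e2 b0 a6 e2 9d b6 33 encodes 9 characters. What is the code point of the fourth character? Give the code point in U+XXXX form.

U+0041

Offset 0: leading byte 0x21 = 00100001 → 1-byte char #1 = 21.
Offset 1: leading byte 0xF0 = 11110000 → 4-byte char #2 = F0 90 8C 84.
Offset 5: leading byte 0xF0 = 11110000 → 4-byte char #3 = F0 A5 93 9D.
Offset 9: leading byte 0x41 = 01000001 → 1-byte char #4 = 41.
Leading byte 0x41 = 01000001 matches 0xxxxxxx → 1-byte sequence.
Byte 1: 0x41 = 01000001, payload 1000001 (7 bits).
Concatenate: 1000001 = 0x41 (7 bits → U+0041).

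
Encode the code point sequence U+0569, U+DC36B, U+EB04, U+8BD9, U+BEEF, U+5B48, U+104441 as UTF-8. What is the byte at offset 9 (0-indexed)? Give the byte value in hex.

0xE8

U+0569 → 2-byte form D5 A9 at offsets 0–1.
U+DC36B → 4-byte form F3 9C 8D AB at offsets 2–5.
U+EB04 → 3-byte form EE AC 84 at offsets 6–8.
U+8BD9 → 3-byte form E8 AF 99 at offsets 9–11.
Offset 9 falls in char 4's range; it's byte 1 of E8 AF 99 = 0xE8.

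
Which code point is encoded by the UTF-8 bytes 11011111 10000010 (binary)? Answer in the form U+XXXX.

Leading byte 0xDF = 11011111 matches 110xxxxx → 2-byte sequence.
Byte 1: 0xDF = 11011111, payload 11111 (5 bits).
Byte 2: 0x82 = 10000010 (10xxxxxx ✓), payload 000010.
Concatenate: 11111000010 = 0x7C2 (11 bits → U+07C2).

U+07C2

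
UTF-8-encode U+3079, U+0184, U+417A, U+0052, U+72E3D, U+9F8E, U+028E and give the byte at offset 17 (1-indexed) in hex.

1-indexed offset 17 is 0-indexed offset 16.
U+3079 → 3-byte form E3 81 B9 at offsets 0–2.
U+0184 → 2-byte form C6 84 at offsets 3–4.
U+417A → 3-byte form E4 85 BA at offsets 5–7.
U+0052 → 1-byte form 52 at offsets 8–8.
U+72E3D → 4-byte form F1 B2 B8 BD at offsets 9–12.
U+9F8E → 3-byte form E9 BE 8E at offsets 13–15.
U+028E → 2-byte form CA 8E at offsets 16–17.
Offset 16 falls in char 7's range; it's byte 1 of CA 8E = 0xCA.

0xCA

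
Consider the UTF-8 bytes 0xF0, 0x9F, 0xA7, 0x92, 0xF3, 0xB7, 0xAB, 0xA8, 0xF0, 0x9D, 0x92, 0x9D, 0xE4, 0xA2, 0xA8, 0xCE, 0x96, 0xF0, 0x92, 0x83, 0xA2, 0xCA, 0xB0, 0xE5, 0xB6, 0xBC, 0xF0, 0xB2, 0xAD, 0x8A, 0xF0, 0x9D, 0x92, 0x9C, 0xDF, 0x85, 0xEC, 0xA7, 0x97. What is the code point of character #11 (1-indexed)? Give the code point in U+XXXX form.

U+07C5

Offset 0: leading byte 0xF0 = 11110000 → 4-byte char #1 = F0 9F A7 92.
Offset 4: leading byte 0xF3 = 11110011 → 4-byte char #2 = F3 B7 AB A8.
Offset 8: leading byte 0xF0 = 11110000 → 4-byte char #3 = F0 9D 92 9D.
Offset 12: leading byte 0xE4 = 11100100 → 3-byte char #4 = E4 A2 A8.
Offset 15: leading byte 0xCE = 11001110 → 2-byte char #5 = CE 96.
Offset 17: leading byte 0xF0 = 11110000 → 4-byte char #6 = F0 92 83 A2.
Offset 21: leading byte 0xCA = 11001010 → 2-byte char #7 = CA B0.
Offset 23: leading byte 0xE5 = 11100101 → 3-byte char #8 = E5 B6 BC.
Offset 26: leading byte 0xF0 = 11110000 → 4-byte char #9 = F0 B2 AD 8A.
Offset 30: leading byte 0xF0 = 11110000 → 4-byte char #10 = F0 9D 92 9C.
Offset 34: leading byte 0xDF = 11011111 → 2-byte char #11 = DF 85.
Leading byte 0xDF = 11011111 matches 110xxxxx → 2-byte sequence.
Byte 1: 0xDF = 11011111, payload 11111 (5 bits).
Byte 2: 0x85 = 10000101 (10xxxxxx ✓), payload 000101.
Concatenate: 11111000101 = 0x7C5 (11 bits → U+07C5).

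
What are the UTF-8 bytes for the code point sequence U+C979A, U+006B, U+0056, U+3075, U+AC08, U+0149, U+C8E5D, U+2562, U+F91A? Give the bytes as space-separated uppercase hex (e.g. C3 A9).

F3 89 9E 9A 6B 56 E3 81 B5 EA B0 88 C5 89 F3 88 B9 9D E2 95 A2 EF A4 9A

U+C979A: 4-byte form → F3 89 9E 9A.
U+006B: 1-byte form → 6B.
U+0056: 1-byte form → 56.
U+3075: 3-byte form → E3 81 B5.
U+AC08: 3-byte form → EA B0 88.
U+0149: 2-byte form → C5 89.
U+C8E5D: 4-byte form → F3 88 B9 9D.
U+2562: 3-byte form → E2 95 A2.
U+F91A: 3-byte form → EF A4 9A.
Concatenated (24 bytes): F3 89 9E 9A 6B 56 E3 81 B5 EA B0 88 C5 89 F3 88 B9 9D E2 95 A2 EF A4 9A.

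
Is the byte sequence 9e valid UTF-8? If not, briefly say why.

invalid (continuation byte with no leading byte)

Byte 0x9E = 10011110 has the form 10xxxxxx — a continuation byte — but there is no preceding leading byte.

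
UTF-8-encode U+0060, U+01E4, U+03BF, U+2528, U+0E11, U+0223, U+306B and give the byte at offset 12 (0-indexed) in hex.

U+0060 → 1-byte form 60 at offsets 0–0.
U+01E4 → 2-byte form C7 A4 at offsets 1–2.
U+03BF → 2-byte form CE BF at offsets 3–4.
U+2528 → 3-byte form E2 94 A8 at offsets 5–7.
U+0E11 → 3-byte form E0 B8 91 at offsets 8–10.
U+0223 → 2-byte form C8 A3 at offsets 11–12.
Offset 12 falls in char 6's range; it's byte 2 of C8 A3 = 0xA3.

0xA3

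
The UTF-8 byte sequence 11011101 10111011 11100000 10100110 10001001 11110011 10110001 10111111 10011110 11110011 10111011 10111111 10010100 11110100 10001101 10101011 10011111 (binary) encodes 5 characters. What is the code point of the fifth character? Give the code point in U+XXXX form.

Offset 0: leading byte 0xDD = 11011101 → 2-byte char #1 = DD BB.
Offset 2: leading byte 0xE0 = 11100000 → 3-byte char #2 = E0 A6 89.
Offset 5: leading byte 0xF3 = 11110011 → 4-byte char #3 = F3 B1 BF 9E.
Offset 9: leading byte 0xF3 = 11110011 → 4-byte char #4 = F3 BB BF 94.
Offset 13: leading byte 0xF4 = 11110100 → 4-byte char #5 = F4 8D AB 9F.
Leading byte 0xF4 = 11110100 matches 11110xxx → 4-byte sequence.
Byte 1: 0xF4 = 11110100, payload 100 (3 bits).
Byte 2: 0x8D = 10001101 (10xxxxxx ✓), payload 001101.
Byte 3: 0xAB = 10101011 (10xxxxxx ✓), payload 101011.
Byte 4: 0x9F = 10011111 (10xxxxxx ✓), payload 011111.
Concatenate: 100001101101011011111 = 0x10DADF (21 bits → U+10DADF).

U+10DADF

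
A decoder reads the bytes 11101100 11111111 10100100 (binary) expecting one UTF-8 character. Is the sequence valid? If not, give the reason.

invalid (non-continuation byte where continuation expected)

Leading byte 0xEC = 11101100 → 3-byte form.
Byte 2 is 0xFF = 11111111, which is not 10xxxxxx — expected a continuation byte.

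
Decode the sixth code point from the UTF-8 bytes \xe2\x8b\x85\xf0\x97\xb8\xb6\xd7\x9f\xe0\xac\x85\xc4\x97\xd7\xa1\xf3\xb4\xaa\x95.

Offset 0: leading byte 0xE2 = 11100010 → 3-byte char #1 = E2 8B 85.
Offset 3: leading byte 0xF0 = 11110000 → 4-byte char #2 = F0 97 B8 B6.
Offset 7: leading byte 0xD7 = 11010111 → 2-byte char #3 = D7 9F.
Offset 9: leading byte 0xE0 = 11100000 → 3-byte char #4 = E0 AC 85.
Offset 12: leading byte 0xC4 = 11000100 → 2-byte char #5 = C4 97.
Offset 14: leading byte 0xD7 = 11010111 → 2-byte char #6 = D7 A1.
Leading byte 0xD7 = 11010111 matches 110xxxxx → 2-byte sequence.
Byte 1: 0xD7 = 11010111, payload 10111 (5 bits).
Byte 2: 0xA1 = 10100001 (10xxxxxx ✓), payload 100001.
Concatenate: 10111100001 = 0x5E1 (11 bits → U+05E1).

U+05E1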